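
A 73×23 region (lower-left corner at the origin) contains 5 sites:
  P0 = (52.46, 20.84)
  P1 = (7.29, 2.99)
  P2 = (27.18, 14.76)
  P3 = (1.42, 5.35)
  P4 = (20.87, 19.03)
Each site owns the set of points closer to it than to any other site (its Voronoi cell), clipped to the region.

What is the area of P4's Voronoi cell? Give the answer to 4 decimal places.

1. box [0,73]×[0,23]: [(0, 0) (73, 0) (73, 23) (0, 23)]
2. ⊥bis P4·P0 via (36.665,19.935): [(0, 0) (37.8072, 0) (36.4894, 23) (0, 23)]  |A|=854.4108
3. ⊥bis P4·P1 via (14.08,11.01): [(0, 22.9306) (27.0844, 0) (37.8072, 0) (36.4894, 23) (0, 23)]  |A|=543.8795
4. ⊥bis P4·P2 via (24.025,16.895): [(0, 22.9306) (17.8708, 7.8006) (28.1563, 23) (0, 23)]  |A|=214.5994
5. ⊥bis P4·P3 via (11.145,12.19): [(8.8763, 15.4157) (17.8708, 7.8006) (28.1563, 23) (3.5419, 23)]  |A|=200.86
6. canonical 4-gon: [(8.8763, 15.4157) (17.8708, 7.8006) (28.1563, 23) (3.5419, 23)]
7. shoelace: 200.86

Area of P4's cell: 200.8600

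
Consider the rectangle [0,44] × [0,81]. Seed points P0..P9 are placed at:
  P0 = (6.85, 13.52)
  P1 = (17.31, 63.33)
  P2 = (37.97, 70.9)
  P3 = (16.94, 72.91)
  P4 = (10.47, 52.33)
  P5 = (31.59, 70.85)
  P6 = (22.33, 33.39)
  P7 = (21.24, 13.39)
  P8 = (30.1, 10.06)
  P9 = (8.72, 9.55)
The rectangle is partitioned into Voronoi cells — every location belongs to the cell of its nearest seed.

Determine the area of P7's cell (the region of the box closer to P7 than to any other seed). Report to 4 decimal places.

1. box [0,44]×[0,81]: [(0, 0) (44, 0) (44, 81) (0, 81)]
2. ⊥bis P7·P0 via (14.045,13.455): [(13.9234, 0) (44, 0) (44, 81) (14.6552, 81)]  |A|=2406.5646
3. ⊥bis P7·P1 via (19.275,38.36): [(14.2664, 37.9659) (13.9234, 0) (44, 0) (44, 40.3057)]  |A|=1170.1574
4. ⊥bis P7·P2 via (29.605,42.145): [(37.6464, 39.8057) (14.2664, 37.9659) (13.9234, 0) (44, 0) (44, 37.9574)]  |A|=1162.6973
5. ⊥bis P7·P3 via (19.09,43.15): [(37.6464, 39.8057) (14.2664, 37.9659) (13.9234, 0) (44, 0) (44, 37.9574)]  |A|=1162.6973
6. ⊥bis P7·P4 via (15.855,32.86): [(39.2652, 39.3348) (14.2162, 32.4067) (13.9234, 0) (44, 0) (44, 37.9574)]  |A|=1086.2516
7. ⊥bis P7·P5 via (26.415,42.12): [(39.2652, 39.3348) (14.2162, 32.4067) (13.9234, 0) (44, 0) (44, 37.9574)]  |A|=1086.2516
8. ⊥bis P7·P6 via (21.785,23.39): [(14.1385, 23.8067) (13.9234, 0) (44, 0) (44, 22.1793)]  |A|=689.1654
9. ⊥bis P7·P8 via (25.67,11.725): [(29.8883, 22.9484) (14.1385, 23.8067) (13.9234, 0) (21.2632, 0)]  |A|=271.785
10. ⊥bis P7·P9 via (14.98,11.47): [(29.8883, 22.9484) (14.1385, 23.8067) (14.0543, 14.4881) (18.498, 0) (21.2632, 0)]  |A|=238.6471
11. canonical 5-gon: [(29.8883, 22.9484) (14.1385, 23.8067) (14.0543, 14.4881) (18.498, 0) (21.2632, 0)]
12. shoelace: 238.6471

Area of P7's cell: 238.6471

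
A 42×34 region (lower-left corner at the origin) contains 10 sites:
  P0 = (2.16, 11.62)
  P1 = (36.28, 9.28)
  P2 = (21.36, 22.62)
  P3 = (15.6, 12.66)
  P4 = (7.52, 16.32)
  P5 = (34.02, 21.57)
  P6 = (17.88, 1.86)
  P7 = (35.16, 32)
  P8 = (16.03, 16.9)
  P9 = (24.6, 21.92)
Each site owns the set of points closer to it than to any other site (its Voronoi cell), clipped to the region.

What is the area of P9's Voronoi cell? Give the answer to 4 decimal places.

Area of P9's cell: 104.3129

1. box [0,42]×[0,34]: [(0, 0) (42, 0) (42, 34) (0, 34)]
2. ⊥bis P9·P0 via (13.38,16.77): [(21.0775, 0) (42, 0) (42, 34) (5.4714, 34)]  |A|=976.6694
3. ⊥bis P9·P1 via (30.44,15.6): [(18.8379, 4.8791) (42, 26.282) (42, 34) (5.4714, 34)]  |A|=621.2548
4. ⊥bis P9·P2 via (22.98,22.27): [(19.3187, 5.3233) (42, 26.282) (42, 34) (25.5143, 34)]  |A|=323.9049
5. ⊥bis P9·P3 via (20.1,17.29): [(21.591, 15.8409) (26.0308, 11.5257) (42, 26.282) (42, 34) (25.5143, 34)]  |A|=295.6541
6. ⊥bis P9·P4 via (16.06,19.12): [(21.591, 15.8409) (26.0308, 11.5257) (42, 26.282) (42, 34) (25.5143, 34)]  |A|=295.6541
7. ⊥bis P9·P5 via (29.31,21.745): [(21.591, 15.8409) (26.0308, 11.5257) (29.0334, 14.3002) (29.7653, 34) (25.5143, 34)]  |A|=125.106
8. ⊥bis P9·P6 via (21.24,11.89): [(21.591, 15.8409) (26.0308, 11.5257) (29.0334, 14.3002) (29.7653, 34) (25.5143, 34)]  |A|=125.106
9. ⊥bis P9·P7 via (29.88,26.96): [(25.0797, 31.9888) (21.591, 15.8409) (26.0308, 11.5257) (29.0334, 14.3002) (29.5179, 27.3394)]  |A|=105.4757
10. ⊥bis P9·P8 via (20.315,19.41): [(25.0797, 31.9888) (21.8105, 16.8569) (23.4826, 14.0024) (26.0308, 11.5257) (29.0334, 14.3002) (29.5179, 27.3394)]  |A|=104.3129
11. canonical 6-gon: [(25.0797, 31.9888) (21.8105, 16.8569) (23.4826, 14.0024) (26.0308, 11.5257) (29.0334, 14.3002) (29.5179, 27.3394)]
12. shoelace: 104.3129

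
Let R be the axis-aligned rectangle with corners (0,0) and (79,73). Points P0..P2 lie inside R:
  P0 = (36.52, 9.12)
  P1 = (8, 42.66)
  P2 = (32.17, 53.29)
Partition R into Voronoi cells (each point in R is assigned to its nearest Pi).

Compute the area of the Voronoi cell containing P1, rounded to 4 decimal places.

Area of P1's cell: 1108.8364

1. box [0,79]×[0,73]: [(0, 0) (79, 0) (79, 73) (0, 73)]
2. ⊥bis P1·P0 via (22.26,25.89): [(0, 6.9617) (77.6622, 73) (0, 73)]  |A|=2564.3383
3. ⊥bis P1·P2 via (20.085,47.975): [(0, 6.9617) (27.7463, 30.5551) (9.079, 73) (0, 73)]  |A|=1108.8364
4. canonical 4-gon: [(0, 6.9617) (27.7463, 30.5551) (9.079, 73) (0, 73)]
5. shoelace: 1108.8364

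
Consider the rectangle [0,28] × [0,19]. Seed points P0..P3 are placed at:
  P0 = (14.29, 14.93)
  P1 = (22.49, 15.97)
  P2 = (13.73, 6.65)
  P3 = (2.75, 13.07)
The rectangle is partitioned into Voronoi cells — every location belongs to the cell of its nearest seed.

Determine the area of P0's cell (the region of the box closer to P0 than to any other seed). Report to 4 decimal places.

1. box [0,28]×[0,19]: [(0, 0) (28, 0) (28, 19) (0, 19)]
2. ⊥bis P0·P1 via (18.39,15.45): [(0, 0) (20.3495, 0) (17.9398, 19) (0, 19)]  |A|=363.748
3. ⊥bis P0·P2 via (14.01,10.79): [(0, 11.7375) (19.024, 10.4509) (17.9398, 19) (0, 19)]  |A|=145.7652
4. ⊥bis P0·P3 via (8.52,14): [(8.9826, 11.13) (19.024, 10.4509) (17.9398, 19) (7.7141, 19)]  |A|=82.7924
5. canonical 4-gon: [(8.9826, 11.13) (19.024, 10.4509) (17.9398, 19) (7.7141, 19)]
6. shoelace: 82.7924

Area of P0's cell: 82.7924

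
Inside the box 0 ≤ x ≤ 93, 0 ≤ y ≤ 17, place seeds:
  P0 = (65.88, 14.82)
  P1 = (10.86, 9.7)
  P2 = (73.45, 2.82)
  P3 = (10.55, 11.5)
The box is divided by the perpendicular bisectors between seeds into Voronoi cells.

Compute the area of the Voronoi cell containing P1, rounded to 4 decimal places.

1. box [0,93]×[0,17]: [(0, 0) (93, 0) (93, 17) (0, 17)]
2. ⊥bis P1·P0 via (38.37,12.26): [(0, 0) (39.5109, 0) (37.9289, 17) (0, 17)]  |A|=658.2382
3. ⊥bis P1·P2 via (42.155,6.26): [(0, 0) (39.5109, 0) (37.9289, 17) (0, 17)]  |A|=658.2382
4. ⊥bis P1·P3 via (10.705,10.6): [(0, 8.7564) (0, 0) (39.5109, 0) (38.0857, 15.3156)]  |A|=469.3115
5. canonical 4-gon: [(0, 8.7564) (0, 0) (39.5109, 0) (38.0857, 15.3156)]
6. shoelace: 469.3115

Area of P1's cell: 469.3115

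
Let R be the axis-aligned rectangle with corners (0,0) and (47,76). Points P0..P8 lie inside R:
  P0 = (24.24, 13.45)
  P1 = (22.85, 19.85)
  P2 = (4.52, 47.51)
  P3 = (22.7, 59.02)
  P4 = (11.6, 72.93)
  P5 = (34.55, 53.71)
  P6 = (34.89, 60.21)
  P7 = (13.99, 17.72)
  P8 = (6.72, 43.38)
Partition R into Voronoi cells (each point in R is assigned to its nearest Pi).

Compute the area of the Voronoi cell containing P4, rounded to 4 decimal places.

Area of P4's cell: 302.9356

1. box [0,47]×[0,76]: [(0, 0) (47, 0) (47, 76) (0, 76)]
2. ⊥bis P4·P0 via (17.92,43.19): [(0, 39.3818) (47, 49.3697) (47, 76) (0, 76)]  |A|=1486.3375
3. ⊥bis P4·P1 via (17.225,46.39): [(0, 42.7393) (47, 52.7006) (47, 76) (0, 76)]  |A|=1329.1623
4. ⊥bis P4·P2 via (8.06,60.22): [(0, 62.4649) (40.2182, 51.2633) (47, 52.7006) (47, 76) (0, 76)]  |A|=932.498
5. ⊥bis P4·P3 via (17.15,65.975): [(0, 62.4649) (9.4522, 59.8322) (29.7129, 76) (0, 76)]  |A|=304.1634
6. ⊥bis P4·P5 via (23.075,63.32): [(0, 62.4649) (9.4522, 59.8322) (29.7129, 76) (0, 76)]  |A|=304.1634
7. ⊥bis P4·P6 via (23.245,66.57): [(0, 62.4649) (9.4522, 59.8322) (27.3774, 74.1363) (28.3953, 76) (0, 76)]  |A|=302.9356
8. ⊥bis P4·P7 via (12.795,45.325): [(0, 62.4649) (9.4522, 59.8322) (27.3774, 74.1363) (28.3953, 76) (0, 76)]  |A|=302.9356
9. ⊥bis P4·P8 via (9.16,58.155): [(0, 62.4649) (9.4522, 59.8322) (27.3774, 74.1363) (28.3953, 76) (0, 76)]  |A|=302.9356
10. canonical 5-gon: [(0, 62.4649) (9.4522, 59.8322) (27.3774, 74.1363) (28.3953, 76) (0, 76)]
11. shoelace: 302.9356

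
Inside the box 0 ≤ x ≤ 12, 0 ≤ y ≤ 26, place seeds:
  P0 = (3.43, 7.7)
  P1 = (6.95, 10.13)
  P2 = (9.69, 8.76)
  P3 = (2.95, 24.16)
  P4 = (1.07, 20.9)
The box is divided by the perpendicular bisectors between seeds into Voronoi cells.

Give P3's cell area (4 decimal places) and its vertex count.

1. box [0,12]×[0,26]: [(0, 0) (12, 0) (12, 26) (0, 26)]
2. ⊥bis P3·P0 via (3.19,15.93): [(0, 15.837) (12, 16.1869) (12, 26) (0, 26)]  |A|=119.8567
3. ⊥bis P3·P1 via (4.95,17.145): [(0, 15.837) (0.4034, 15.8487) (12, 19.155) (12, 26) (0, 26)]  |A|=102.6469
4. ⊥bis P3·P2 via (6.32,16.46): [(0, 15.837) (0.4034, 15.8487) (12, 19.155) (12, 26) (0, 26)]  |A|=102.6469
5. ⊥bis P3·P4 via (2.01,22.53): [(0, 23.6891) (9.2312, 18.3656) (12, 19.155) (12, 26) (0, 26)]  |A|=65.9485
6. canonical 5-gon: [(0, 23.6891) (9.2312, 18.3656) (12, 19.155) (12, 26) (0, 26)]
7. shoelace: 65.9485

Area of P3's cell: 65.9485 (5 vertices)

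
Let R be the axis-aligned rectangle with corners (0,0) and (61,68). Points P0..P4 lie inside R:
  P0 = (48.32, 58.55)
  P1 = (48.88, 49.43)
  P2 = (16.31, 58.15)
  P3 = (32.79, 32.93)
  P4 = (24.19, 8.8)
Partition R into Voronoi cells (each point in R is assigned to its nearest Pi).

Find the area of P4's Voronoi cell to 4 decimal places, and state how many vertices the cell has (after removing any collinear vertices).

Area of P4's cell: 1228.4810 (5 vertices)

1. box [0,61]×[0,68]: [(0, 0) (61, 0) (61, 68) (0, 68)]
2. ⊥bis P4·P0 via (36.255,33.675): [(0, 51.2596) (0, 0) (61, 0) (61, 21.6731)]  |A|=2224.4455
3. ⊥bis P4·P1 via (36.535,29.115): [(0.4645, 51.0343) (0, 51.2596) (0, 0) (61, 0) (61, 14.2481)]  |A|=1999.7097
4. ⊥bis P4·P2 via (20.25,33.475): [(27.4645, 34.627) (0, 30.2416) (0, 0) (61, 0) (61, 14.2481)]  |A|=1710.3163
5. ⊥bis P4·P3 via (28.49,20.865): [(1.5063, 30.4821) (0, 30.2416) (0, 0) (61, 0) (61, 9.2783)]  |A|=1228.481
6. canonical 5-gon: [(1.5063, 30.4821) (0, 30.2416) (0, 0) (61, 0) (61, 9.2783)]
7. shoelace: 1228.481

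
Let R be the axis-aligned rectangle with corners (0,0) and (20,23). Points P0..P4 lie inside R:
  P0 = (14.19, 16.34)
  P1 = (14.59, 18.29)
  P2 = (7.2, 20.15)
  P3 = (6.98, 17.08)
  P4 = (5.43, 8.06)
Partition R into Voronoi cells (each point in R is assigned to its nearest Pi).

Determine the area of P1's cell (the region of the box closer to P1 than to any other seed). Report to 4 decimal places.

Area of P1's cell: 52.0918

1. box [0,20]×[0,23]: [(0, 0) (20, 0) (20, 23) (0, 23)]
2. ⊥bis P1·P0 via (14.39,17.315): [(0, 20.2668) (20, 16.1642) (20, 23) (0, 23)]  |A|=95.6897
3. ⊥bis P1·P2 via (10.895,19.22): [(10.6107, 18.0903) (20, 16.1642) (20, 23) (11.8464, 23)]  |A|=52.1078
4. ⊥bis P1·P3 via (10.785,17.685): [(10.678, 18.3579) (10.7243, 18.0669) (20, 16.1642) (20, 23) (11.8464, 23)]  |A|=52.0918
5. ⊥bis P1·P4 via (10.01,13.175): [(10.678, 18.3579) (10.7243, 18.0669) (20, 16.1642) (20, 23) (11.8464, 23)]  |A|=52.0918
6. canonical 5-gon: [(10.678, 18.3579) (10.7243, 18.0669) (20, 16.1642) (20, 23) (11.8464, 23)]
7. shoelace: 52.0918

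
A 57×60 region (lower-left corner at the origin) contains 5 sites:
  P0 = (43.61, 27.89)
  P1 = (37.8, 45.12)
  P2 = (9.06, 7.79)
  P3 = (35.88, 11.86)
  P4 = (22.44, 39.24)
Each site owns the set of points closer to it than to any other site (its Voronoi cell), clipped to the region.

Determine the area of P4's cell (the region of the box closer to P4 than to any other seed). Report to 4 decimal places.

Area of P4's cell: 1009.1101

1. box [0,57]×[0,60]: [(0, 0) (57, 0) (57, 60) (0, 60)]
2. ⊥bis P4·P0 via (33.025,33.565): [(0, 0) (15.0296, 0) (47.1978, 60) (0, 60)]  |A|=1866.8205
3. ⊥bis P4·P1 via (30.12,42.18): [(0, 0) (15.0296, 0) (33.2542, 33.9926) (23.2983, 60) (0, 60)]  |A|=1556.0387
4. ⊥bis P4·P2 via (15.75,23.515): [(0, 30.2156) (25.4291, 19.3971) (33.2542, 33.9926) (23.2983, 60) (0, 60)]  |A|=1026.0948
5. ⊥bis P4·P3 via (29.16,25.55): [(0, 30.2156) (20.7129, 21.4036) (28.5735, 25.2621) (33.2542, 33.9926) (23.2983, 60) (0, 60)]  |A|=1009.1101
6. canonical 6-gon: [(0, 30.2156) (20.7129, 21.4036) (28.5735, 25.2621) (33.2542, 33.9926) (23.2983, 60) (0, 60)]
7. shoelace: 1009.1101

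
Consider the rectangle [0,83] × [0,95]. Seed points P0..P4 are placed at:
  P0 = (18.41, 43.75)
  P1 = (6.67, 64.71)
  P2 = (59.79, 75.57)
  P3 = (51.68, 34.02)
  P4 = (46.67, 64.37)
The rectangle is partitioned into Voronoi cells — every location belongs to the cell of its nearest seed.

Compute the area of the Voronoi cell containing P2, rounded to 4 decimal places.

Area of P2's cell: 1425.7837

1. box [0,83]×[0,95]: [(0, 0) (83, 0) (83, 95) (0, 95)]
2. ⊥bis P2·P0 via (39.1,59.66): [(83, 2.5707) (83, 95) (11.9246, 95)]  |A|=3284.7261
3. ⊥bis P2·P1 via (33.23,70.14): [(34.0227, 66.2628) (83, 2.5707) (83, 95) (28.1476, 95)]  |A|=3051.6244
4. ⊥bis P2·P3 via (55.735,54.795): [(34.0227, 66.2628) (40.564, 57.7562) (83, 49.4732) (83, 95) (28.1476, 95)]  |A|=2056.4456
5. ⊥bis P2·P4 via (53.23,69.97): [(68.2735, 52.3477) (83, 49.4732) (83, 95) (31.8629, 95)]  |A|=1425.7837
6. canonical 4-gon: [(68.2735, 52.3477) (83, 49.4732) (83, 95) (31.8629, 95)]
7. shoelace: 1425.7837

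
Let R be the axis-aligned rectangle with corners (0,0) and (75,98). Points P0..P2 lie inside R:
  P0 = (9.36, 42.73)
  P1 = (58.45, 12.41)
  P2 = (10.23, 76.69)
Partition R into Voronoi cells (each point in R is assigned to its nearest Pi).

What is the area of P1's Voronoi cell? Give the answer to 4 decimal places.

Area of P1's cell: 2525.9451

1. box [0,75]×[0,98]: [(0, 0) (75, 0) (75, 98) (0, 98)]
2. ⊥bis P1·P0 via (33.905,27.57): [(16.8766, 0) (75, 0) (75, 94.1054)]  |A|=2734.8614
3. ⊥bis P1·P2 via (34.34,44.55): [(53.0712, 58.6013) (16.8766, 0) (75, 0) (75, 75.0513)]  |A|=2525.9451
4. canonical 4-gon: [(53.0712, 58.6013) (16.8766, 0) (75, 0) (75, 75.0513)]
5. shoelace: 2525.9451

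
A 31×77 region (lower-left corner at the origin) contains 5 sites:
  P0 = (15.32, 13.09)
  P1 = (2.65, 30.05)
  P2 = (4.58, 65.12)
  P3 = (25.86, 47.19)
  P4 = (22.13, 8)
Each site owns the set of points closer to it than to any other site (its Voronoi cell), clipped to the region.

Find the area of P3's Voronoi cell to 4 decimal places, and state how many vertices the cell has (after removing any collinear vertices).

1. box [0,31]×[0,77]: [(0, 0) (31, 0) (31, 77) (0, 77)]
2. ⊥bis P3·P0 via (20.59,30.14): [(0, 36.5042) (31, 26.9224) (31, 77) (0, 77)]  |A|=1403.8885
3. ⊥bis P3·P1 via (14.255,38.62): [(0, 57.9233) (20.4958, 30.1691) (31, 26.9224) (31, 77) (0, 77)]  |A|=1184.3881
4. ⊥bis P3·P2 via (15.22,56.155): [(7.8049, 47.3544) (20.4958, 30.1691) (31, 26.9224) (31, 74.8833)]  |A|=625.8876
5. ⊥bis P3·P4 via (23.995,27.595): [(7.8049, 47.3544) (20.4958, 30.1691) (30.9723, 26.9309) (31, 26.9283) (31, 74.8833)]  |A|=625.8875
6. canonical 5-gon: [(7.8049, 47.3544) (20.4958, 30.1691) (30.9723, 26.9309) (31, 26.9283) (31, 74.8833)]
7. shoelace: 625.8875

Area of P3's cell: 625.8875 (5 vertices)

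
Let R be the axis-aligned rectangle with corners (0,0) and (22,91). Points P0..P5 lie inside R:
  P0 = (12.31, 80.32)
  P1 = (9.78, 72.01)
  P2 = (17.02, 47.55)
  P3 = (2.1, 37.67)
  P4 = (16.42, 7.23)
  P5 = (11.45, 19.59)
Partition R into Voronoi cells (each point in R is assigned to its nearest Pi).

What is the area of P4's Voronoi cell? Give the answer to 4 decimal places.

Area of P4's cell: 269.0562

1. box [0,22]×[0,91]: [(0, 0) (22, 0) (22, 91) (0, 91)]
2. ⊥bis P4·P0 via (14.365,43.775): [(0, 42.9672) (0, 0) (22, 0) (22, 44.2043)]  |A|=958.8871
3. ⊥bis P4·P1 via (13.1,39.62): [(0, 38.2772) (0, 0) (22, 0) (22, 40.5323)]  |A|=866.9045
4. ⊥bis P4·P2 via (16.72,27.39): [(0, 27.6388) (0, 0) (22, 0) (22, 27.3114)]  |A|=604.4526
5. ⊥bis P4·P3 via (9.26,22.45): [(19.6677, 27.3461) (0, 18.0938) (0, 0) (22, 0) (22, 27.3114)]  |A|=510.5882
6. ⊥bis P4·P5 via (13.935,13.41): [(0, 7.8067) (0, 0) (22, 0) (22, 16.653)]  |A|=269.0562
7. canonical 4-gon: [(0, 7.8067) (0, 0) (22, 0) (22, 16.653)]
8. shoelace: 269.0562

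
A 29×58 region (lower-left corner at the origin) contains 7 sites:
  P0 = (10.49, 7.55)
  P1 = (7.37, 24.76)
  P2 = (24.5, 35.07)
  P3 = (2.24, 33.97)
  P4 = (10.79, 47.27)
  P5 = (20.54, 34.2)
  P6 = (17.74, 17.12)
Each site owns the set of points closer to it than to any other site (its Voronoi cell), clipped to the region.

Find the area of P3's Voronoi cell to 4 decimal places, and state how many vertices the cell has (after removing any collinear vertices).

Area of P3's cell: 128.4858 (4 vertices)

1. box [0,29]×[0,58]: [(0, 0) (29, 0) (29, 58) (0, 58)]
2. ⊥bis P3·P0 via (6.365,20.76): [(0, 18.7724) (29, 27.8281) (29, 58) (0, 58)]  |A|=1006.2924
3. ⊥bis P3·P1 via (4.805,29.365): [(0, 26.6886) (29, 42.8417) (29, 58) (0, 58)]  |A|=673.8107
4. ⊥bis P3·P2 via (13.37,34.52): [(0, 26.6886) (13.3885, 34.146) (12.2097, 58) (0, 58)]  |A|=355.2311
5. ⊥bis P3·P4 via (6.515,40.62): [(0, 44.8082) (0, 26.6886) (13.3885, 34.146) (13.2836, 36.2688)]  |A|=134.948
6. ⊥bis P3·P5 via (11.39,34.085): [(11.3469, 37.5138) (0, 44.8082) (0, 26.6886) (11.4031, 33.0402)]  |A|=128.4858
7. ⊥bis P3·P6 via (9.99,25.545): [(11.3469, 37.5138) (0, 44.8082) (0, 26.6886) (11.4031, 33.0402)]  |A|=128.4858
8. canonical 4-gon: [(11.3469, 37.5138) (0, 44.8082) (0, 26.6886) (11.4031, 33.0402)]
9. shoelace: 128.4858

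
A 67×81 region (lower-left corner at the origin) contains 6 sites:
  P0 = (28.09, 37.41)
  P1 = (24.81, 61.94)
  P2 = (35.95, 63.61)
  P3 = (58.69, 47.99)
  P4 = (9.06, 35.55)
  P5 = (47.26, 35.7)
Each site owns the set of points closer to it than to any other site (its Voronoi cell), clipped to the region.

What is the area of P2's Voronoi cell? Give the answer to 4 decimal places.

1. box [0,67]×[0,81]: [(0, 0) (67, 0) (67, 81) (0, 81)]
2. ⊥bis P2·P0 via (32.02,50.51): [(0, 60.116) (67, 40.016) (67, 81) (0, 81)]  |A|=2072.578
3. ⊥bis P2·P1 via (30.38,62.775): [(32.228, 50.4476) (67, 40.016) (67, 81) (27.6479, 81)]  |A|=1313.6985
4. ⊥bis P2·P3 via (47.32,55.8): [(32.228, 50.4476) (41.693, 47.6081) (64.6298, 81) (27.6479, 81)]  |A|=755.5345
5. ⊥bis P2·P4 via (22.505,49.58): [(32.228, 50.4476) (41.693, 47.6081) (64.6298, 81) (27.6479, 81)]  |A|=755.5345
6. ⊥bis P2·P5 via (41.605,49.655): [(32.228, 50.4476) (38.74, 48.494) (43.6753, 50.4939) (64.6298, 81) (27.6479, 81)]  |A|=750.3954
7. canonical 5-gon: [(32.228, 50.4476) (38.74, 48.494) (43.6753, 50.4939) (64.6298, 81) (27.6479, 81)]
8. shoelace: 750.3954

Area of P2's cell: 750.3954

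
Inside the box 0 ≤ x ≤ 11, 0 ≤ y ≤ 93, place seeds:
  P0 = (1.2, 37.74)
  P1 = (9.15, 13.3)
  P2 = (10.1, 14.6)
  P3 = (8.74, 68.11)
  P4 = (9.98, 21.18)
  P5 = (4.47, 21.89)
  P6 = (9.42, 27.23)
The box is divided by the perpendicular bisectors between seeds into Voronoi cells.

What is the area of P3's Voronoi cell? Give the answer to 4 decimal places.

1. box [0,11]×[0,93]: [(0, 0) (11, 0) (11, 93) (0, 93)]
2. ⊥bis P3·P0 via (4.97,52.925): [(0, 54.1589) (11, 51.4279) (11, 93) (0, 93)]  |A|=442.2724
3. ⊥bis P3·P1 via (8.945,40.705): [(0, 54.1589) (11, 51.4279) (11, 93) (0, 93)]  |A|=442.2724
4. ⊥bis P3·P2 via (9.42,41.355): [(0, 54.1589) (11, 51.4279) (11, 93) (0, 93)]  |A|=442.2724
5. ⊥bis P3·P4 via (9.36,44.645): [(0, 54.1589) (11, 51.4279) (11, 93) (0, 93)]  |A|=442.2724
6. ⊥bis P3·P5 via (6.605,45): [(0, 54.1589) (11, 51.4279) (11, 93) (0, 93)]  |A|=442.2724
7. ⊥bis P3·P6 via (9.08,47.67): [(0, 54.1589) (11, 51.4279) (11, 93) (0, 93)]  |A|=442.2724
8. canonical 4-gon: [(0, 54.1589) (11, 51.4279) (11, 93) (0, 93)]
9. shoelace: 442.2724

Area of P3's cell: 442.2724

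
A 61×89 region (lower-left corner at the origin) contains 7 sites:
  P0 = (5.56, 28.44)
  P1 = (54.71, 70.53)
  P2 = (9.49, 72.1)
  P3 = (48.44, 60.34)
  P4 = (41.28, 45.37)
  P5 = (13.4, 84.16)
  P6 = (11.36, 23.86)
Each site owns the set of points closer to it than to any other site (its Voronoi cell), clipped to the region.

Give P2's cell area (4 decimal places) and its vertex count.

Area of P2's cell: 715.5520 (5 vertices)

1. box [0,61]×[0,89]: [(0, 0) (61, 0) (61, 89) (0, 89)]
2. ⊥bis P2·P0 via (7.525,50.27): [(0, 50.9474) (61, 45.4565) (61, 89) (0, 89)]  |A|=2488.682
3. ⊥bis P2·P1 via (32.1,71.315): [(0, 50.9474) (31.295, 48.1304) (32.714, 89) (0, 89)]  |A|=1263.9344
4. ⊥bis P2·P3 via (28.965,66.22): [(0, 50.9474) (23.7094, 48.8132) (32.3075, 77.2905) (32.714, 89) (0, 89)]  |A|=1152.9901
5. ⊥bis P2·P4 via (25.385,58.735): [(0, 50.9474) (17.5115, 49.3711) (27.4447, 61.1846) (32.3075, 77.2905) (32.714, 89) (0, 89)]  |A|=1113.6098
6. ⊥bis P2·P5 via (11.445,78.13): [(0, 81.8406) (0, 50.9474) (17.5115, 49.3711) (27.4447, 61.1846) (30.6782, 71.8944)]  |A|=715.552
7. ⊥bis P2·P6 via (10.425,47.98): [(0, 81.8406) (0, 50.9474) (17.5115, 49.3711) (27.4447, 61.1846) (30.6782, 71.8944)]  |A|=715.552
8. canonical 5-gon: [(0, 81.8406) (0, 50.9474) (17.5115, 49.3711) (27.4447, 61.1846) (30.6782, 71.8944)]
9. shoelace: 715.552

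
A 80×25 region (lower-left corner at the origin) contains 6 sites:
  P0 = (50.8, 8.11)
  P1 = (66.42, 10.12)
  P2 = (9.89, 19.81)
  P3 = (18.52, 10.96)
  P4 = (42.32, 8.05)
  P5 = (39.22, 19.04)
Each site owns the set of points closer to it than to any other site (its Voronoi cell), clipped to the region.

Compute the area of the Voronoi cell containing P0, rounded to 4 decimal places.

Area of P0's cell: 245.1424

1. box [0,80]×[0,25]: [(0, 0) (80, 0) (80, 25) (0, 25)]
2. ⊥bis P0·P1 via (58.61,9.115): [(0, 0) (59.7829, 0) (56.5659, 25) (0, 25)]  |A|=1454.3604
3. ⊥bis P0·P2 via (30.345,13.96): [(26.3525, 0) (59.7829, 0) (56.5659, 25) (33.5024, 25)]  |A|=706.1741
4. ⊥bis P0·P3 via (34.66,9.535): [(33.8182, 0) (59.7829, 0) (56.5659, 25) (36.0254, 25)]  |A|=581.3159
5. ⊥bis P0·P4 via (46.56,8.08): [(46.6172, 0) (59.7829, 0) (56.5659, 25) (46.4403, 25)]  |A|=291.1422
6. ⊥bis P0·P5 via (45.01,13.575): [(46.5099, 15.1641) (46.6172, 0) (59.7829, 0) (56.5659, 25) (55.7937, 25)]  |A|=245.1424
7. canonical 5-gon: [(46.5099, 15.1641) (46.6172, 0) (59.7829, 0) (56.5659, 25) (55.7937, 25)]
8. shoelace: 245.1424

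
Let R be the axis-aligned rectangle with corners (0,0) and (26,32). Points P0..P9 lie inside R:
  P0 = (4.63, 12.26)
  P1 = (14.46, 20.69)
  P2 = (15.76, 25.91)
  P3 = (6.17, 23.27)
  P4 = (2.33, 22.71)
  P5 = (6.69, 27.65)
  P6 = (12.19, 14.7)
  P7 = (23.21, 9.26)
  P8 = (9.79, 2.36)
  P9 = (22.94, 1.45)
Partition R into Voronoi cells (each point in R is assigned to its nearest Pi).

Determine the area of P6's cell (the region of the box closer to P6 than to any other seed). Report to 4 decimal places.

Area of P6's cell: 87.4165

1. box [0,26]×[0,32]: [(0, 0) (26, 0) (26, 32) (0, 32)]
2. ⊥bis P6·P0 via (8.41,13.48): [(12.7607, 0) (26, 0) (26, 32) (2.4326, 32)]  |A|=588.9067
3. ⊥bis P6·P1 via (13.325,17.695): [(6.1751, 20.4046) (12.7607, 0) (26, 0) (26, 12.8916)]  |A|=262.8588
4. ⊥bis P6·P2 via (13.975,20.305): [(6.1751, 20.4046) (12.7607, 0) (26, 0) (26, 12.8916)]  |A|=262.8588
5. ⊥bis P6·P3 via (9.18,18.985): [(9.4397, 19.1674) (7.1039, 17.5267) (12.7607, 0) (26, 0) (26, 12.8916)]  |A|=258.7358
6. ⊥bis P6·P4 via (7.26,18.705): [(9.4397, 19.1674) (7.1039, 17.5267) (12.7607, 0) (26, 0) (26, 12.8916)]  |A|=258.7358
7. ⊥bis P6·P5 via (9.44,21.175): [(9.4397, 19.1674) (7.1039, 17.5267) (12.7607, 0) (26, 0) (26, 12.8916)]  |A|=258.7358
8. ⊥bis P6·P7 via (17.7,11.98): [(19.3871, 15.3977) (9.4397, 19.1674) (7.1039, 17.5267) (12.3754, 1.1938)]  |A|=107.2617
9. ⊥bis P6·P8 via (10.99,8.53): [(15.5583, 7.6415) (19.3871, 15.3977) (9.4397, 19.1674) (7.1039, 17.5267) (9.9418, 8.7339)]  |A|=87.4165
10. ⊥bis P6·P9 via (17.565,8.075): [(15.5583, 7.6415) (19.3871, 15.3977) (9.4397, 19.1674) (7.1039, 17.5267) (9.9418, 8.7339)]  |A|=87.4165
11. canonical 5-gon: [(15.5583, 7.6415) (19.3871, 15.3977) (9.4397, 19.1674) (7.1039, 17.5267) (9.9418, 8.7339)]
12. shoelace: 87.4165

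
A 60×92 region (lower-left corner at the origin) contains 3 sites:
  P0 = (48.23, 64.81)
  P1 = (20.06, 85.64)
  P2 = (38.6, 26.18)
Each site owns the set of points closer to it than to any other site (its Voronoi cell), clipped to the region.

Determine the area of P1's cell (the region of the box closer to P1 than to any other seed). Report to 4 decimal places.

Area of P1's cell: 1314.3563

1. box [0,60]×[0,92]: [(0, 0) (60, 0) (60, 92) (0, 92)]
2. ⊥bis P1·P0 via (34.145,75.225): [(0, 29.0481) (46.5491, 92) (0, 92)]  |A|=1465.1767
3. ⊥bis P1·P2 via (29.33,55.91): [(0, 46.7647) (17.0259, 52.0735) (46.5491, 92) (0, 92)]  |A|=1314.3563
4. canonical 4-gon: [(0, 46.7647) (17.0259, 52.0735) (46.5491, 92) (0, 92)]
5. shoelace: 1314.3563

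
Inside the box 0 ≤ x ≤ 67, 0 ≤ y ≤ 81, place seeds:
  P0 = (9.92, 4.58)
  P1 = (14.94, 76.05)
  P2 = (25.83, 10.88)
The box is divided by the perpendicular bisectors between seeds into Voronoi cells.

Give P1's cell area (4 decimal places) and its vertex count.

1. box [0,67]×[0,81]: [(0, 0) (67, 0) (67, 81) (0, 81)]
2. ⊥bis P1·P0 via (12.43,40.315): [(0, 41.1881) (67, 36.482) (67, 81) (0, 81)]  |A|=2825.0511
3. ⊥bis P1·P2 via (20.385,43.465): [(0, 41.1881) (4.7587, 40.8538) (67, 51.2544) (67, 81) (0, 81)]  |A|=2365.3248
4. canonical 5-gon: [(0, 41.1881) (4.7587, 40.8538) (67, 51.2544) (67, 81) (0, 81)]
5. shoelace: 2365.3248

Area of P1's cell: 2365.3248 (5 vertices)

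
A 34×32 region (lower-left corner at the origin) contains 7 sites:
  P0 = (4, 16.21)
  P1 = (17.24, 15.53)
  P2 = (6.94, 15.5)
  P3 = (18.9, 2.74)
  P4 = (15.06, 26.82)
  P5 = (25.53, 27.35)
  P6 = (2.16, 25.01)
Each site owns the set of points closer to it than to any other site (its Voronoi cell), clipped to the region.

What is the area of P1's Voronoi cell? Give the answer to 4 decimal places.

1. box [0,34]×[0,32]: [(0, 0) (34, 0) (34, 32) (0, 32)]
2. ⊥bis P1·P0 via (10.62,15.87): [(9.8049, 0) (34, 0) (34, 32) (11.4484, 32)]  |A|=747.9463
3. ⊥bis P1·P2 via (12.09,15.515): [(12.1352, 0) (34, 0) (34, 32) (12.042, 32)]  |A|=701.1652
4. ⊥bis P1·P3 via (18.07,9.135): [(12.1108, 8.3616) (34, 11.2025) (34, 32) (12.042, 32)]  |A|=487.1461
5. ⊥bis P1·P4 via (16.15,21.175): [(12.0758, 20.3883) (12.1108, 8.3616) (34, 11.2025) (34, 24.6217)]  |A|=278.7794
6. ⊥bis P1·P5 via (21.385,21.44): [(20.5512, 22.0248) (12.0758, 20.3883) (12.1108, 8.3616) (34, 11.2025) (34, 12.5924)]  |A|=197.8895
7. ⊥bis P1·P6 via (9.7,20.27): [(20.5512, 22.0248) (12.0758, 20.3883) (12.1108, 8.3616) (34, 11.2025) (34, 12.5924)]  |A|=197.8895
8. canonical 5-gon: [(20.5512, 22.0248) (12.0758, 20.3883) (12.1108, 8.3616) (34, 11.2025) (34, 12.5924)]
9. shoelace: 197.8895

Area of P1's cell: 197.8895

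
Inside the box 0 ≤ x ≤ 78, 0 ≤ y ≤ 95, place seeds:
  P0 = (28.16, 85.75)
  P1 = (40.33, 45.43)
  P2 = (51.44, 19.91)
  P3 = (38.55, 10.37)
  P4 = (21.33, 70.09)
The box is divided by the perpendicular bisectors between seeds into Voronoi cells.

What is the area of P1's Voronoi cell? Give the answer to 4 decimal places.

1. box [0,78]×[0,95]: [(0, 0) (78, 0) (78, 95) (0, 95)]
2. ⊥bis P1·P0 via (34.245,65.59): [(0, 55.2536) (0, 0) (78, 0) (78, 78.7968)]  |A|=5227.9677
3. ⊥bis P1·P2 via (45.885,32.67): [(0, 55.2536) (0, 12.6942) (78, 46.6511) (78, 78.7968)]  |A|=2913.5009
4. ⊥bis P1·P3 via (39.44,27.9): [(0, 55.2536) (0, 29.9024) (35.3994, 28.1051) (78, 46.6511) (78, 78.7968)]  |A|=2608.9216
5. ⊥bis P1·P4 via (30.83,57.76): [(45.3383, 68.9384) (0, 34.0061) (0, 29.9024) (35.3994, 28.1051) (78, 46.6511) (78, 78.7968)]  |A|=2127.2584
6. canonical 6-gon: [(45.3383, 68.9384) (0, 34.0061) (0, 29.9024) (35.3994, 28.1051) (78, 46.6511) (78, 78.7968)]
7. shoelace: 2127.2584

Area of P1's cell: 2127.2584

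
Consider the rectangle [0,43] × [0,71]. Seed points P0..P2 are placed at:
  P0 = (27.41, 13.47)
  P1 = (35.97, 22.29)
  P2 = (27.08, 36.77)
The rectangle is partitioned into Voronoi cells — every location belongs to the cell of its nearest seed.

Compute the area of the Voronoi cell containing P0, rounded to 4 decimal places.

Area of P0's cell: 904.0050

1. box [0,43]×[0,71]: [(0, 0) (43, 0) (43, 71) (0, 71)]
2. ⊥bis P0·P1 via (31.69,17.88): [(0, 48.6358) (0, 0) (43, 0) (43, 6.9034)]  |A|=1194.0934
3. ⊥bis P0·P2 via (27.245,25.12): [(24.2735, 25.0779) (0, 24.7341) (0, 0) (43, 0) (43, 6.9034)]  |A|=904.005
4. canonical 5-gon: [(24.2735, 25.0779) (0, 24.7341) (0, 0) (43, 0) (43, 6.9034)]
5. shoelace: 904.005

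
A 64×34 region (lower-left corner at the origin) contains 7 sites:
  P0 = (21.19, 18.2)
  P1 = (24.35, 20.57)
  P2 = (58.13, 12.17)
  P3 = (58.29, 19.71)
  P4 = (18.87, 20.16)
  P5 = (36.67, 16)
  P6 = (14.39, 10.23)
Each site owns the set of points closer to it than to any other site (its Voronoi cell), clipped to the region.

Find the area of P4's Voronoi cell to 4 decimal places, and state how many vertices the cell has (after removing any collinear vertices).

1. box [0,64]×[0,34]: [(0, 0) (64, 0) (64, 34) (0, 34)]
2. ⊥bis P4·P0 via (20.03,19.18): [(0, 0) (3.8262, 0) (32.5503, 34) (0, 34)]  |A|=618.4014
3. ⊥bis P4·P1 via (21.61,20.365): [(0, 0) (3.8262, 0) (21.5629, 20.9945) (20.5899, 34) (0, 34)]  |A|=540.6251
4. ⊥bis P4·P2 via (38.5,16.165): [(0, 0) (3.8262, 0) (21.5629, 20.9945) (20.5899, 34) (0, 34)]  |A|=540.6251
5. ⊥bis P4·P3 via (38.58,19.935): [(0, 0) (3.8262, 0) (21.5629, 20.9945) (20.5899, 34) (0, 34)]  |A|=540.6251
6. ⊥bis P4·P5 via (27.77,18.08): [(0, 0) (3.8262, 0) (21.5629, 20.9945) (20.5899, 34) (0, 34)]  |A|=540.6251
7. ⊥bis P4·P6 via (16.63,15.195): [(0, 22.6978) (16.6542, 15.1841) (21.5629, 20.9945) (20.5899, 34) (0, 34)]  |A|=322.5704
8. canonical 5-gon: [(0, 22.6978) (16.6542, 15.1841) (21.5629, 20.9945) (20.5899, 34) (0, 34)]
9. shoelace: 322.5704

Area of P4's cell: 322.5704 (5 vertices)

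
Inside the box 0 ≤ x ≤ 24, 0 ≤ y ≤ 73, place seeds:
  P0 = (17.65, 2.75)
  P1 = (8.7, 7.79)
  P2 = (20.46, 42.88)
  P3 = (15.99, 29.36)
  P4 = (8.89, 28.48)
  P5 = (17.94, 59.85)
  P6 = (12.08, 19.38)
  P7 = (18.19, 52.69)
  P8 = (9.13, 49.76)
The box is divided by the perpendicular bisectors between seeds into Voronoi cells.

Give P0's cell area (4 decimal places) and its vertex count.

Area of P0's cell: 131.6070 (4 vertices)

1. box [0,24]×[0,73]: [(0, 0) (24, 0) (24, 73) (0, 73)]
2. ⊥bis P0·P1 via (13.175,5.27): [(10.2073, 0) (24, 0) (24, 24.493)]  |A|=168.9119
3. ⊥bis P0·P2 via (19.055,22.815): [(22.9033, 22.5455) (10.2073, 0) (24, 0) (24, 22.4687)]  |A|=167.802
4. ⊥bis P0·P3 via (16.82,16.055): [(19.3368, 16.212) (10.2073, 0) (24, 0) (24, 16.5029)]  |A|=150.2821
5. ⊥bis P0·P4 via (13.27,15.615): [(19.3368, 16.212) (10.2073, 0) (24, 0) (24, 16.5029)]  |A|=150.2821
6. ⊥bis P0·P5 via (17.795,31.3): [(19.3368, 16.212) (10.2073, 0) (24, 0) (24, 16.5029)]  |A|=150.2821
7. ⊥bis P0·P6 via (14.865,11.065): [(16.8041, 11.7145) (10.2073, 0) (24, 0) (24, 14.1246)]  |A|=131.607
8. ⊥bis P0·P7 via (17.92,27.72): [(16.8041, 11.7145) (10.2073, 0) (24, 0) (24, 14.1246)]  |A|=131.607
9. ⊥bis P0·P8 via (13.39,26.255): [(16.8041, 11.7145) (10.2073, 0) (24, 0) (24, 14.1246)]  |A|=131.607
10. canonical 4-gon: [(16.8041, 11.7145) (10.2073, 0) (24, 0) (24, 14.1246)]
11. shoelace: 131.607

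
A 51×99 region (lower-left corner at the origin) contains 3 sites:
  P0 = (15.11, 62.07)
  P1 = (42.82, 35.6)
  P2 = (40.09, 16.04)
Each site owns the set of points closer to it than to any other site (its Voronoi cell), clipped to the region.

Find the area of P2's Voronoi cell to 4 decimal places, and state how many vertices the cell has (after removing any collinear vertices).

Area of P2's cell: 1388.8451 (5 vertices)

1. box [0,51]×[0,99]: [(0, 0) (51, 0) (51, 99) (0, 99)]
2. ⊥bis P2·P0 via (27.6,39.055): [(0, 24.0768) (0, 0) (51, 0) (51, 51.7539)]  |A|=1933.6829
3. ⊥bis P2·P1 via (41.455,25.82): [(11.0356, 30.0657) (0, 24.0768) (0, 0) (51, 0) (51, 24.4878)]  |A|=1388.8451
4. canonical 5-gon: [(11.0356, 30.0657) (0, 24.0768) (0, 0) (51, 0) (51, 24.4878)]
5. shoelace: 1388.8451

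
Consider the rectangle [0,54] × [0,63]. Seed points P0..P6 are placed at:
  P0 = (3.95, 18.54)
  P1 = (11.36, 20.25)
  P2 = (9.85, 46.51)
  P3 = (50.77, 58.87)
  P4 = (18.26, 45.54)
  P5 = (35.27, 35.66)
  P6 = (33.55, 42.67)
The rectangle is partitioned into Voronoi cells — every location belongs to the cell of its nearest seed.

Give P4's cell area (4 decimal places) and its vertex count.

Area of P4's cell: 374.7845 (5 vertices)

1. box [0,54]×[0,63]: [(0, 0) (54, 0) (54, 63) (0, 63)]
2. ⊥bis P4·P0 via (11.105,32.04): [(0, 37.9256) (54, 9.3056) (54, 63) (0, 63)]  |A|=2126.7549
3. ⊥bis P4·P1 via (14.81,32.895): [(0, 37.9256) (3.8495, 35.8854) (54, 22.2026) (54, 63) (0, 63)]  |A|=1803.361
4. ⊥bis P4·P2 via (14.055,46.025): [(12.6098, 33.4953) (54, 22.2026) (54, 63) (16.0129, 63)]  |A|=1404.7054
5. ⊥bis P4·P3 via (34.515,52.205): [(12.6098, 33.4953) (45.912, 24.4093) (30.0888, 63) (16.0129, 63)]  |A|=778.3448
6. ⊥bis P4·P5 via (26.765,40.6): [(12.6098, 33.4953) (21.2665, 31.1334) (34.0973, 53.2237) (30.0888, 63) (16.0129, 63)]  |A|=462.9934
7. ⊥bis P4·P6 via (25.905,44.105): [(12.6098, 33.4953) (21.2665, 31.1334) (24.5224, 36.7389) (29.4517, 63) (16.0129, 63)]  |A|=374.7845
8. canonical 5-gon: [(12.6098, 33.4953) (21.2665, 31.1334) (24.5224, 36.7389) (29.4517, 63) (16.0129, 63)]
9. shoelace: 374.7845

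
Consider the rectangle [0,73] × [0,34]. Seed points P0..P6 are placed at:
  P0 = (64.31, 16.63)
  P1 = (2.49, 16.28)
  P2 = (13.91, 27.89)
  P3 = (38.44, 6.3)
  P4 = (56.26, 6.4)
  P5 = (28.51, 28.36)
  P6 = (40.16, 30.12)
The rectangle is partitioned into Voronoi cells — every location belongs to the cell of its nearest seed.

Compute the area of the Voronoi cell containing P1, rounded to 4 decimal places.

1. box [0,73]×[0,34]: [(0, 0) (73, 0) (73, 34) (0, 34)]
2. ⊥bis P1·P0 via (33.4,16.455): [(0, 0) (33.4932, 0) (33.3007, 34) (0, 34)]  |A|=1135.4951
3. ⊥bis P1·P2 via (8.2,22.085): [(0, 30.1508) (0, 0) (30.6524, 0)]  |A|=462.0979
4. ⊥bis P1·P3 via (20.465,11.29): [(20.1882, 10.293) (0, 30.1508) (0, 0) (17.3308, 0)]  |A|=393.5383
5. ⊥bis P1·P4 via (29.375,11.34): [(20.1882, 10.293) (0, 30.1508) (0, 0) (17.3308, 0)]  |A|=393.5383
6. ⊥bis P1·P5 via (15.5,22.32): [(20.1882, 10.293) (0, 30.1508) (0, 0) (17.3308, 0)]  |A|=393.5383
7. ⊥bis P1·P6 via (21.325,23.2): [(20.1882, 10.293) (0, 30.1508) (0, 0) (17.3308, 0)]  |A|=393.5383
8. canonical 4-gon: [(20.1882, 10.293) (0, 30.1508) (0, 0) (17.3308, 0)]
9. shoelace: 393.5383

Area of P1's cell: 393.5383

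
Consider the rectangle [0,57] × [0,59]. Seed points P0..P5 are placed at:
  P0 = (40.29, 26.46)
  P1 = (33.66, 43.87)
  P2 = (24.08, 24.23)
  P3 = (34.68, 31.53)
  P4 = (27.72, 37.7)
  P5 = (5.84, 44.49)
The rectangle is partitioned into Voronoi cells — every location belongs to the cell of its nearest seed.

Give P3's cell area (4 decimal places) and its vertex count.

Area of P3's cell: 127.2161 (4 vertices)

1. box [0,57]×[0,59]: [(0, 0) (57, 0) (57, 59) (0, 59)]
2. ⊥bis P3·P0 via (37.485,28.995): [(0, 0) (11.281, 0) (57, 50.5885) (57, 59) (0, 59)]  |A|=2206.5708
3. ⊥bis P3·P1 via (34.17,37.7): [(0, 34.8756) (0, 0) (11.281, 0) (46.2548, 38.6989)]  |A|=1024.8626
4. ⊥bis P3·P2 via (29.38,27.88): [(23.2394, 36.7965) (32.4494, 23.4231) (46.2548, 38.6989)]  |A|=162.6584
5. ⊥bis P3·P4 via (31.2,34.615): [(33.9162, 37.679) (27.5653, 30.515) (32.4494, 23.4231) (46.2548, 38.6989)]  |A|=127.2161
6. ⊥bis P3·P5 via (20.26,38.01): [(33.9162, 37.679) (27.5653, 30.515) (32.4494, 23.4231) (46.2548, 38.6989)]  |A|=127.2161
7. canonical 4-gon: [(33.9162, 37.679) (27.5653, 30.515) (32.4494, 23.4231) (46.2548, 38.6989)]
8. shoelace: 127.2161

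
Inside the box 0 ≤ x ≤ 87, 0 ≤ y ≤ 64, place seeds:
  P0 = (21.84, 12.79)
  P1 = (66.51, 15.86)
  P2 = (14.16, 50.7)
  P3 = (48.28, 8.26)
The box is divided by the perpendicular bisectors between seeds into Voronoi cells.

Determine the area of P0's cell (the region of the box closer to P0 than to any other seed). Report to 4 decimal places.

1. box [0,87]×[0,64]: [(0, 0) (87, 0) (87, 64) (0, 64)]
2. ⊥bis P0·P1 via (44.175,14.325): [(0, 0) (45.1595, 0) (40.761, 64) (0, 64)]  |A|=2749.4569
3. ⊥bis P0·P2 via (18,31.745): [(0, 28.0985) (0, 0) (45.1595, 0) (42.6348, 36.7356)]  |A|=1428.468
4. ⊥bis P0·P3 via (35.06,10.525): [(39.4398, 36.0884) (0, 28.0985) (0, 0) (33.2567, 0)]  |A|=1154.1901
5. canonical 4-gon: [(39.4398, 36.0884) (0, 28.0985) (0, 0) (33.2567, 0)]
6. shoelace: 1154.1901

Area of P0's cell: 1154.1901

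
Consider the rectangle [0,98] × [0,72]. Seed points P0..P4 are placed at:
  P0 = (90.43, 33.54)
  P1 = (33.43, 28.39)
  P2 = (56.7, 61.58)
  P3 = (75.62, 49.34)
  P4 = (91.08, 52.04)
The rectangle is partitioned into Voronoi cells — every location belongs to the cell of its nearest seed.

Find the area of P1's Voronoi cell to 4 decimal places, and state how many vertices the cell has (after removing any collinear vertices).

Area of P1's cell: 3391.4837 (6 vertices)

1. box [0,98]×[0,72]: [(0, 0) (98, 0) (98, 72) (0, 72)]
2. ⊥bis P1·P0 via (61.93,30.965): [(0, 0) (64.7277, 0) (58.2225, 72) (0, 72)]  |A|=4426.206
3. ⊥bis P1·P2 via (45.065,44.985): [(0, 0) (64.7277, 0) (61.7182, 33.3092) (6.5335, 72) (0, 72)]  |A|=3426.2626
4. ⊥bis P1·P3 via (54.525,38.865): [(0, 0) (64.7277, 0) (62.7045, 22.3928) (54.9154, 38.0787) (6.5335, 72) (0, 72)]  |A|=3391.4837
5. ⊥bis P1·P4 via (62.255,40.215): [(0, 0) (64.7277, 0) (62.7045, 22.3928) (54.9154, 38.0787) (6.5335, 72) (0, 72)]  |A|=3391.4837
6. canonical 6-gon: [(0, 0) (64.7277, 0) (62.7045, 22.3928) (54.9154, 38.0787) (6.5335, 72) (0, 72)]
7. shoelace: 3391.4837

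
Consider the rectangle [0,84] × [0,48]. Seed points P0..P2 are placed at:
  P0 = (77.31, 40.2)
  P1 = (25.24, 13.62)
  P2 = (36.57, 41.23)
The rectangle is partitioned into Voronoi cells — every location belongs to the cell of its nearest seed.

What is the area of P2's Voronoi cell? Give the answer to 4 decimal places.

1. box [0,84]×[0,48]: [(0, 0) (84, 0) (84, 48) (0, 48)]
2. ⊥bis P2·P0 via (56.94,40.715): [(0, 0) (55.9106, 0) (57.1242, 48) (0, 48)]  |A|=2712.8355
3. ⊥bis P2·P1 via (30.905,27.425): [(0, 40.1071) (56.3401, 16.9875) (57.1242, 48) (0, 48)]  |A|=1108.1249
4. canonical 4-gon: [(0, 40.1071) (56.3401, 16.9875) (57.1242, 48) (0, 48)]
5. shoelace: 1108.1249

Area of P2's cell: 1108.1249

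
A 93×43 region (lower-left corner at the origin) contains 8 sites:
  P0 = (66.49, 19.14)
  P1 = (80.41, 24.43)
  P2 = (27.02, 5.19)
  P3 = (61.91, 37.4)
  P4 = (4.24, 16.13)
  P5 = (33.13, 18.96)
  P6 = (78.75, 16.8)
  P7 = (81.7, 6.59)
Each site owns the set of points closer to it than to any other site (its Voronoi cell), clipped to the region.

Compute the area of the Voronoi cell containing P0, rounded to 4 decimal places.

1. box [0,93]×[0,43]: [(0, 0) (93, 0) (93, 43) (0, 43)]
2. ⊥bis P0·P1 via (73.45,21.785): [(0, 0) (81.7289, 0) (65.3877, 43) (0, 43)]  |A|=3163.0073
3. ⊥bis P0·P2 via (46.755,12.165): [(51.0545, 0) (81.7289, 0) (65.3877, 43) (35.8569, 43)]  |A|=1294.412
4. ⊥bis P0·P3 via (64.2,28.27): [(42.947, 22.9393) (51.0545, 0) (81.7289, 0) (70.395, 29.8238)]  |A|=800.1415
5. ⊥bis P0·P4 via (35.365,17.635): [(42.947, 22.9393) (51.0545, 0) (81.7289, 0) (70.395, 29.8238)]  |A|=800.1415
6. ⊥bis P0·P5 via (49.81,19.05): [(49.7798, 24.6531) (49.8951, 3.2805) (51.0545, 0) (81.7289, 0) (70.395, 29.8238)]  |A|=727.0257
7. ⊥bis P0·P6 via (72.62,17.97): [(49.7798, 24.6531) (49.8951, 3.2805) (51.0545, 0) (69.1902, 0) (73.3822, 21.9634) (70.395, 29.8238)]  |A|=589.3287
8. ⊥bis P0·P7 via (74.095,12.865): [(49.7798, 24.6531) (49.8951, 3.2805) (51.0545, 0) (63.4799, 0) (70.9086, 9.0032) (73.3822, 21.9634) (70.395, 29.8238)]  |A|=563.6235
9. canonical 7-gon: [(49.7798, 24.6531) (49.8951, 3.2805) (51.0545, 0) (63.4799, 0) (70.9086, 9.0032) (73.3822, 21.9634) (70.395, 29.8238)]
10. shoelace: 563.6235

Area of P0's cell: 563.6235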